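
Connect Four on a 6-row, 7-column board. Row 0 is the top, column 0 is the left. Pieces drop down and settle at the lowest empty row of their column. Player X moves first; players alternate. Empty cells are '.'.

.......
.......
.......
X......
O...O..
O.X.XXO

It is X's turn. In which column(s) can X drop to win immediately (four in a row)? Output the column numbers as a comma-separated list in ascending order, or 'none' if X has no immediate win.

Answer: 3

Derivation:
col 0: drop X → no win
col 1: drop X → no win
col 2: drop X → no win
col 3: drop X → WIN!
col 4: drop X → no win
col 5: drop X → no win
col 6: drop X → no win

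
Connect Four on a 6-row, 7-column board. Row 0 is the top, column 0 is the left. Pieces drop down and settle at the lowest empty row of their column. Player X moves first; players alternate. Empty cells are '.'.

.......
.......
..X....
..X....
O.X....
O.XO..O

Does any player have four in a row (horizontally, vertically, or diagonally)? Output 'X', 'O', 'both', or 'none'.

X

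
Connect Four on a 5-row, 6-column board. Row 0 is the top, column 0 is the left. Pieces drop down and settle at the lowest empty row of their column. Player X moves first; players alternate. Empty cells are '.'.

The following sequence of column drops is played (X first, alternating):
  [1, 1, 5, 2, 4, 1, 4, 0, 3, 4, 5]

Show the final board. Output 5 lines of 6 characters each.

Answer: ......
......
.O..O.
.O..XX
OXOXXX

Derivation:
Move 1: X drops in col 1, lands at row 4
Move 2: O drops in col 1, lands at row 3
Move 3: X drops in col 5, lands at row 4
Move 4: O drops in col 2, lands at row 4
Move 5: X drops in col 4, lands at row 4
Move 6: O drops in col 1, lands at row 2
Move 7: X drops in col 4, lands at row 3
Move 8: O drops in col 0, lands at row 4
Move 9: X drops in col 3, lands at row 4
Move 10: O drops in col 4, lands at row 2
Move 11: X drops in col 5, lands at row 3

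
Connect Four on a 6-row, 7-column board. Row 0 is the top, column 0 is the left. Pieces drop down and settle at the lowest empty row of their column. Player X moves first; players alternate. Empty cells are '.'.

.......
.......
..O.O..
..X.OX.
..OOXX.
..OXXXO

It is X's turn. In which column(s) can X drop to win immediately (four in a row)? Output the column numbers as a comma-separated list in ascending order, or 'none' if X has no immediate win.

Answer: 5

Derivation:
col 0: drop X → no win
col 1: drop X → no win
col 2: drop X → no win
col 3: drop X → no win
col 4: drop X → no win
col 5: drop X → WIN!
col 6: drop X → no win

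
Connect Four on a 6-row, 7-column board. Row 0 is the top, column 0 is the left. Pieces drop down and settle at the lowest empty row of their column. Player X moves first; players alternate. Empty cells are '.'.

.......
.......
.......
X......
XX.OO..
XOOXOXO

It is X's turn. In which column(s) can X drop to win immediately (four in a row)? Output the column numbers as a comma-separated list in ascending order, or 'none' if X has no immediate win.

col 0: drop X → WIN!
col 1: drop X → no win
col 2: drop X → no win
col 3: drop X → no win
col 4: drop X → no win
col 5: drop X → no win
col 6: drop X → no win

Answer: 0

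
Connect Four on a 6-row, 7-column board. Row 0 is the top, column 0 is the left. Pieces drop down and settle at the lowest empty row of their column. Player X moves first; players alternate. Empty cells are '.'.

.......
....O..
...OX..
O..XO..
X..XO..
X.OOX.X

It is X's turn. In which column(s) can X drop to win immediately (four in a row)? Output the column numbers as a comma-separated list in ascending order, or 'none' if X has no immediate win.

col 0: drop X → no win
col 1: drop X → no win
col 2: drop X → no win
col 3: drop X → no win
col 4: drop X → no win
col 5: drop X → no win
col 6: drop X → no win

Answer: none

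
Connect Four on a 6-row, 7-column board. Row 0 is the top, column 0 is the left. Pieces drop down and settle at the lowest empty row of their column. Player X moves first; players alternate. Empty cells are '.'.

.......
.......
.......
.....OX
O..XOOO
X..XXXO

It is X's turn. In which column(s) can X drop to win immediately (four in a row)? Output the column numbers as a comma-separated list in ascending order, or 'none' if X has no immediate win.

Answer: 2

Derivation:
col 0: drop X → no win
col 1: drop X → no win
col 2: drop X → WIN!
col 3: drop X → no win
col 4: drop X → no win
col 5: drop X → no win
col 6: drop X → no win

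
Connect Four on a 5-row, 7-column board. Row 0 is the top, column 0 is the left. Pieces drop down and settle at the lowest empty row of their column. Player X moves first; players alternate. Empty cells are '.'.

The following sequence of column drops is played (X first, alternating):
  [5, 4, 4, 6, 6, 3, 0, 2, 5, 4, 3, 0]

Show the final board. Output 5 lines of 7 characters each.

Answer: .......
.......
....O..
O..XXXX
X.OOOXO

Derivation:
Move 1: X drops in col 5, lands at row 4
Move 2: O drops in col 4, lands at row 4
Move 3: X drops in col 4, lands at row 3
Move 4: O drops in col 6, lands at row 4
Move 5: X drops in col 6, lands at row 3
Move 6: O drops in col 3, lands at row 4
Move 7: X drops in col 0, lands at row 4
Move 8: O drops in col 2, lands at row 4
Move 9: X drops in col 5, lands at row 3
Move 10: O drops in col 4, lands at row 2
Move 11: X drops in col 3, lands at row 3
Move 12: O drops in col 0, lands at row 3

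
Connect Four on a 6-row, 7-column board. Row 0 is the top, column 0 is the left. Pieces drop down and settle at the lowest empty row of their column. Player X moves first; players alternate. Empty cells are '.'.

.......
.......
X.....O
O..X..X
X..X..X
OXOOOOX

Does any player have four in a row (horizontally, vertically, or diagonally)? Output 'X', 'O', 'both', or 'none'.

O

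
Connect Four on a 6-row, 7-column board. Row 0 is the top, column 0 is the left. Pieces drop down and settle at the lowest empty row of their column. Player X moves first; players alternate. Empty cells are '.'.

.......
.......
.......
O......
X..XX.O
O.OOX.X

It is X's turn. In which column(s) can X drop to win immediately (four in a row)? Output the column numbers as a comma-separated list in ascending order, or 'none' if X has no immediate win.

col 0: drop X → no win
col 1: drop X → no win
col 2: drop X → no win
col 3: drop X → no win
col 4: drop X → no win
col 5: drop X → no win
col 6: drop X → no win

Answer: none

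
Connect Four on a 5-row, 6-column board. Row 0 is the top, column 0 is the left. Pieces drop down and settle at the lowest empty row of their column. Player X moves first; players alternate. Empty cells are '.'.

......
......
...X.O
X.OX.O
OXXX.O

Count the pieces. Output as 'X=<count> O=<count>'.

X=6 O=5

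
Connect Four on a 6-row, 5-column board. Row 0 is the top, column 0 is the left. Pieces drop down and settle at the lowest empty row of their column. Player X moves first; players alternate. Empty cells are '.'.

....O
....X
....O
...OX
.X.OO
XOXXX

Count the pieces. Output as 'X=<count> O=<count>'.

X=7 O=6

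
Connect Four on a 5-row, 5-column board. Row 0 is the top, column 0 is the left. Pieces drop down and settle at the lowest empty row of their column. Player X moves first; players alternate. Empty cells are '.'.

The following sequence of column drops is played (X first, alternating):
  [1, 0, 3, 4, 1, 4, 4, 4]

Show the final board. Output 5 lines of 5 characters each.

Move 1: X drops in col 1, lands at row 4
Move 2: O drops in col 0, lands at row 4
Move 3: X drops in col 3, lands at row 4
Move 4: O drops in col 4, lands at row 4
Move 5: X drops in col 1, lands at row 3
Move 6: O drops in col 4, lands at row 3
Move 7: X drops in col 4, lands at row 2
Move 8: O drops in col 4, lands at row 1

Answer: .....
....O
....X
.X..O
OX.XO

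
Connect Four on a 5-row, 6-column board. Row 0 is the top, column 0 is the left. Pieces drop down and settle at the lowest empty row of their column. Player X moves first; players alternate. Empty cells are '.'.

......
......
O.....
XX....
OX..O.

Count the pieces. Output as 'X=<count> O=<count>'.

X=3 O=3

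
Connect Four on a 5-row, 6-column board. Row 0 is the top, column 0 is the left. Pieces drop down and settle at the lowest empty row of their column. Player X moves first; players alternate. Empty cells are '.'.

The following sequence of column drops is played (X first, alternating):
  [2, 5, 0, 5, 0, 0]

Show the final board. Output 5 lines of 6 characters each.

Move 1: X drops in col 2, lands at row 4
Move 2: O drops in col 5, lands at row 4
Move 3: X drops in col 0, lands at row 4
Move 4: O drops in col 5, lands at row 3
Move 5: X drops in col 0, lands at row 3
Move 6: O drops in col 0, lands at row 2

Answer: ......
......
O.....
X....O
X.X..O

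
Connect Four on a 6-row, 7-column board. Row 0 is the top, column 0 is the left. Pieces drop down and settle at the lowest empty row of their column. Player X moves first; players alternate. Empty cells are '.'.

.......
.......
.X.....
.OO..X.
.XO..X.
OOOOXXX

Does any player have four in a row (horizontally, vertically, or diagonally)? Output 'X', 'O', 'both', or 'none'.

O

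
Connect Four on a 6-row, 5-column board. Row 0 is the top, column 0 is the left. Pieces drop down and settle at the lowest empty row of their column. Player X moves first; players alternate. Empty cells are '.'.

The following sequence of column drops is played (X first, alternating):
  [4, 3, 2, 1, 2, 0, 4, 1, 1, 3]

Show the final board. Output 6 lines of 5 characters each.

Answer: .....
.....
.....
.X...
.OXOX
OOXOX

Derivation:
Move 1: X drops in col 4, lands at row 5
Move 2: O drops in col 3, lands at row 5
Move 3: X drops in col 2, lands at row 5
Move 4: O drops in col 1, lands at row 5
Move 5: X drops in col 2, lands at row 4
Move 6: O drops in col 0, lands at row 5
Move 7: X drops in col 4, lands at row 4
Move 8: O drops in col 1, lands at row 4
Move 9: X drops in col 1, lands at row 3
Move 10: O drops in col 3, lands at row 4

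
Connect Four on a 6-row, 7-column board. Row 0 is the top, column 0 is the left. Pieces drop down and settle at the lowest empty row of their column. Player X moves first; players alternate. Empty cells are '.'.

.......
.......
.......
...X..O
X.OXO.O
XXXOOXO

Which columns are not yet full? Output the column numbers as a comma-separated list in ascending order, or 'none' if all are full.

col 0: top cell = '.' → open
col 1: top cell = '.' → open
col 2: top cell = '.' → open
col 3: top cell = '.' → open
col 4: top cell = '.' → open
col 5: top cell = '.' → open
col 6: top cell = '.' → open

Answer: 0,1,2,3,4,5,6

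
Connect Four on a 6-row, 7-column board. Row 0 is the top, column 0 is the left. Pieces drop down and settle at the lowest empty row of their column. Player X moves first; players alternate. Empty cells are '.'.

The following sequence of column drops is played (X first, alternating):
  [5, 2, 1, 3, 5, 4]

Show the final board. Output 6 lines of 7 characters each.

Move 1: X drops in col 5, lands at row 5
Move 2: O drops in col 2, lands at row 5
Move 3: X drops in col 1, lands at row 5
Move 4: O drops in col 3, lands at row 5
Move 5: X drops in col 5, lands at row 4
Move 6: O drops in col 4, lands at row 5

Answer: .......
.......
.......
.......
.....X.
.XOOOX.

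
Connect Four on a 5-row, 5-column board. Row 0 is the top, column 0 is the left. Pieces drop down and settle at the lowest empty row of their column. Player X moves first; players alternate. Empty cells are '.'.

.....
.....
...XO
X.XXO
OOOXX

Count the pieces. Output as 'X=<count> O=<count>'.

X=6 O=5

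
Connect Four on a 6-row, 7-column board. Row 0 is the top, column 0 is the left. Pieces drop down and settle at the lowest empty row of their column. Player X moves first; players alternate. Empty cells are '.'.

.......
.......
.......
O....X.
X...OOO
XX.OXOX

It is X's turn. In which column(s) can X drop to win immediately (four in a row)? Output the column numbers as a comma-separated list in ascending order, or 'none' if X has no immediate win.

col 0: drop X → no win
col 1: drop X → no win
col 2: drop X → no win
col 3: drop X → no win
col 4: drop X → no win
col 5: drop X → no win
col 6: drop X → no win

Answer: none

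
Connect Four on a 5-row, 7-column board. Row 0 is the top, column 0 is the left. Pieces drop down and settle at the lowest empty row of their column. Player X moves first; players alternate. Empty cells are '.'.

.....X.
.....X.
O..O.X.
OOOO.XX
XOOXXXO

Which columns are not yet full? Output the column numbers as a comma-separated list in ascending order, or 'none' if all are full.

col 0: top cell = '.' → open
col 1: top cell = '.' → open
col 2: top cell = '.' → open
col 3: top cell = '.' → open
col 4: top cell = '.' → open
col 5: top cell = 'X' → FULL
col 6: top cell = '.' → open

Answer: 0,1,2,3,4,6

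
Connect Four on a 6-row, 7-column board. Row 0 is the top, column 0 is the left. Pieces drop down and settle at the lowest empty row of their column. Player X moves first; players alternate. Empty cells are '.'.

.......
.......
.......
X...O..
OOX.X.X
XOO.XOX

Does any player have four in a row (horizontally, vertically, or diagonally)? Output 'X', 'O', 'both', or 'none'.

none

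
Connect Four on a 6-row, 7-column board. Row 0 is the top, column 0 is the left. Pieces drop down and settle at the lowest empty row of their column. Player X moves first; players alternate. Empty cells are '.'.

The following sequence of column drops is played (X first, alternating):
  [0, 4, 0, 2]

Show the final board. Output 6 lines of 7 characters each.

Answer: .......
.......
.......
.......
X......
X.O.O..

Derivation:
Move 1: X drops in col 0, lands at row 5
Move 2: O drops in col 4, lands at row 5
Move 3: X drops in col 0, lands at row 4
Move 4: O drops in col 2, lands at row 5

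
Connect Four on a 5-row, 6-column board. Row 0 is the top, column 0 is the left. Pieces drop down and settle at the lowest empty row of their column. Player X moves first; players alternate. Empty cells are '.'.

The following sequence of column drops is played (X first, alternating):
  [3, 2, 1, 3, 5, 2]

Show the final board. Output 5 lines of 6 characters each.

Move 1: X drops in col 3, lands at row 4
Move 2: O drops in col 2, lands at row 4
Move 3: X drops in col 1, lands at row 4
Move 4: O drops in col 3, lands at row 3
Move 5: X drops in col 5, lands at row 4
Move 6: O drops in col 2, lands at row 3

Answer: ......
......
......
..OO..
.XOX.X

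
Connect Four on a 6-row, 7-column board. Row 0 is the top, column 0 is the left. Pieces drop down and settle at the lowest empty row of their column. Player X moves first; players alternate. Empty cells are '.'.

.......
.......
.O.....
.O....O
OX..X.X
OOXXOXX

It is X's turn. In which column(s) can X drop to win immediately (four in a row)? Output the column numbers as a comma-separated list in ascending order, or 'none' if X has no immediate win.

col 0: drop X → no win
col 1: drop X → no win
col 2: drop X → no win
col 3: drop X → no win
col 4: drop X → no win
col 5: drop X → no win
col 6: drop X → no win

Answer: none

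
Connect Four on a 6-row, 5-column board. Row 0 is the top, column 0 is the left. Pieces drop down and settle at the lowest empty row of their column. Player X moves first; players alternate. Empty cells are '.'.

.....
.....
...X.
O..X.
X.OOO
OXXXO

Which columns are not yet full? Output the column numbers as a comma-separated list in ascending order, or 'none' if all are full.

col 0: top cell = '.' → open
col 1: top cell = '.' → open
col 2: top cell = '.' → open
col 3: top cell = '.' → open
col 4: top cell = '.' → open

Answer: 0,1,2,3,4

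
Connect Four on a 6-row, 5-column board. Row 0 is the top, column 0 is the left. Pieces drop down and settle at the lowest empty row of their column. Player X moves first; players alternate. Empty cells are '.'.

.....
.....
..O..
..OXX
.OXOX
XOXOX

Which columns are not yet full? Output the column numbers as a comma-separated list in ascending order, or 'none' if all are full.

Answer: 0,1,2,3,4

Derivation:
col 0: top cell = '.' → open
col 1: top cell = '.' → open
col 2: top cell = '.' → open
col 3: top cell = '.' → open
col 4: top cell = '.' → open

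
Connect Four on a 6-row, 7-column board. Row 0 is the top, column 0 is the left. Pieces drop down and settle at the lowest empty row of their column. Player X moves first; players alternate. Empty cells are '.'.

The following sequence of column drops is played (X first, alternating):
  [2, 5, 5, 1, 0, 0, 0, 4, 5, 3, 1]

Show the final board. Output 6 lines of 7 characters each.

Move 1: X drops in col 2, lands at row 5
Move 2: O drops in col 5, lands at row 5
Move 3: X drops in col 5, lands at row 4
Move 4: O drops in col 1, lands at row 5
Move 5: X drops in col 0, lands at row 5
Move 6: O drops in col 0, lands at row 4
Move 7: X drops in col 0, lands at row 3
Move 8: O drops in col 4, lands at row 5
Move 9: X drops in col 5, lands at row 3
Move 10: O drops in col 3, lands at row 5
Move 11: X drops in col 1, lands at row 4

Answer: .......
.......
.......
X....X.
OX...X.
XOXOOO.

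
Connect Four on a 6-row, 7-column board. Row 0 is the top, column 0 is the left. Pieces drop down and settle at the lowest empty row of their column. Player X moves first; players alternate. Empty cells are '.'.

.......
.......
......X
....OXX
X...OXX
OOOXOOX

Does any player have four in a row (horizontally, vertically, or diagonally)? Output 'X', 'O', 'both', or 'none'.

X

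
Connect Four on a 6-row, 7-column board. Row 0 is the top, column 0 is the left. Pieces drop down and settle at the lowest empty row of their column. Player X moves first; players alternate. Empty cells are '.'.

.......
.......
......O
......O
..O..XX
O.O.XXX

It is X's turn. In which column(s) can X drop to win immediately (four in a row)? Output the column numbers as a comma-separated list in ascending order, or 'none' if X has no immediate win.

Answer: 3

Derivation:
col 0: drop X → no win
col 1: drop X → no win
col 2: drop X → no win
col 3: drop X → WIN!
col 4: drop X → no win
col 5: drop X → no win
col 6: drop X → no win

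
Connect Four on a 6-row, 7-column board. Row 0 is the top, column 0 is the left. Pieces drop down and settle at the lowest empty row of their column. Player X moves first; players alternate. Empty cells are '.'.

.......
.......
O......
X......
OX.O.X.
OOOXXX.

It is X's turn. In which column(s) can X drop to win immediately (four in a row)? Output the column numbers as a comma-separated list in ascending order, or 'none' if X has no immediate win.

col 0: drop X → no win
col 1: drop X → no win
col 2: drop X → no win
col 3: drop X → no win
col 4: drop X → no win
col 5: drop X → no win
col 6: drop X → WIN!

Answer: 6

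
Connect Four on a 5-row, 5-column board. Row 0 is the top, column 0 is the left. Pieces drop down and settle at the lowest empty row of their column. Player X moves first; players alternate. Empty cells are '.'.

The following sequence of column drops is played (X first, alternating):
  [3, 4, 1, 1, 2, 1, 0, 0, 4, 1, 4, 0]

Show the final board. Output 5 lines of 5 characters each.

Answer: .....
.O...
OO..X
OO..X
XXXXO

Derivation:
Move 1: X drops in col 3, lands at row 4
Move 2: O drops in col 4, lands at row 4
Move 3: X drops in col 1, lands at row 4
Move 4: O drops in col 1, lands at row 3
Move 5: X drops in col 2, lands at row 4
Move 6: O drops in col 1, lands at row 2
Move 7: X drops in col 0, lands at row 4
Move 8: O drops in col 0, lands at row 3
Move 9: X drops in col 4, lands at row 3
Move 10: O drops in col 1, lands at row 1
Move 11: X drops in col 4, lands at row 2
Move 12: O drops in col 0, lands at row 2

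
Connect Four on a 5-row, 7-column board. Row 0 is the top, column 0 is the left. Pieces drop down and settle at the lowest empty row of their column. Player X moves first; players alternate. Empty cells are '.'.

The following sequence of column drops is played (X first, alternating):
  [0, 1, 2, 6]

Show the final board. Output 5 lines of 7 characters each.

Move 1: X drops in col 0, lands at row 4
Move 2: O drops in col 1, lands at row 4
Move 3: X drops in col 2, lands at row 4
Move 4: O drops in col 6, lands at row 4

Answer: .......
.......
.......
.......
XOX...O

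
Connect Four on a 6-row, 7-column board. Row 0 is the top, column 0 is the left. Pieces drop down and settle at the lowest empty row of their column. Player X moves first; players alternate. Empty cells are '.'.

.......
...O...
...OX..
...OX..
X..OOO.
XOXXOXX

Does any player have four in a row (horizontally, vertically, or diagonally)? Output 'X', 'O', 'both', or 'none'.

O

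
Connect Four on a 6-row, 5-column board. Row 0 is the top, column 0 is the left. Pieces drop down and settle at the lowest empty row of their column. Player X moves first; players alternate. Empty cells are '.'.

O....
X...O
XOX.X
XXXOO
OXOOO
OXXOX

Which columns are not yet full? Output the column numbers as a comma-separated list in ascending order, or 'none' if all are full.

col 0: top cell = 'O' → FULL
col 1: top cell = '.' → open
col 2: top cell = '.' → open
col 3: top cell = '.' → open
col 4: top cell = '.' → open

Answer: 1,2,3,4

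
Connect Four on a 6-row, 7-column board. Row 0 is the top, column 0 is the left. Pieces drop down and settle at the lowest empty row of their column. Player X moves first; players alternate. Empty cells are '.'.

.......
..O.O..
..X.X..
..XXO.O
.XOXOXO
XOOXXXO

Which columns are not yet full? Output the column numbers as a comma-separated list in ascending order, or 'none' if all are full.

col 0: top cell = '.' → open
col 1: top cell = '.' → open
col 2: top cell = '.' → open
col 3: top cell = '.' → open
col 4: top cell = '.' → open
col 5: top cell = '.' → open
col 6: top cell = '.' → open

Answer: 0,1,2,3,4,5,6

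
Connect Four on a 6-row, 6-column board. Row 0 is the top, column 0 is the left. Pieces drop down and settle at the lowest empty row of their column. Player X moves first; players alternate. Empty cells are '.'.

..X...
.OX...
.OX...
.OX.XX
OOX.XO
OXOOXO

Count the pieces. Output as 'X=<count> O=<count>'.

X=10 O=10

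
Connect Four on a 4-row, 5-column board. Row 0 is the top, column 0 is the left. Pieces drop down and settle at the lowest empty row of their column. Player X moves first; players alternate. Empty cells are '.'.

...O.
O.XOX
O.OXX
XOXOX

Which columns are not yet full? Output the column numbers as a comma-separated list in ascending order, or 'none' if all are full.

col 0: top cell = '.' → open
col 1: top cell = '.' → open
col 2: top cell = '.' → open
col 3: top cell = 'O' → FULL
col 4: top cell = '.' → open

Answer: 0,1,2,4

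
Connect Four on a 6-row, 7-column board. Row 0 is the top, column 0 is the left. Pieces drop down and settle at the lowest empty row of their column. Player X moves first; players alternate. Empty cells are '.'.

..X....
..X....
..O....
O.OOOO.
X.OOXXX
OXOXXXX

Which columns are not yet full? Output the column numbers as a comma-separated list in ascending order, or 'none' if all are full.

col 0: top cell = '.' → open
col 1: top cell = '.' → open
col 2: top cell = 'X' → FULL
col 3: top cell = '.' → open
col 4: top cell = '.' → open
col 5: top cell = '.' → open
col 6: top cell = '.' → open

Answer: 0,1,3,4,5,6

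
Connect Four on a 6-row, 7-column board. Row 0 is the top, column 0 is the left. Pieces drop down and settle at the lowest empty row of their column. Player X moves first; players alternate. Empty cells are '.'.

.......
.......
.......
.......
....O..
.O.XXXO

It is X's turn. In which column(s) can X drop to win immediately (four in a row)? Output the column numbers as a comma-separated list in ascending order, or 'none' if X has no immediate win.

Answer: 2

Derivation:
col 0: drop X → no win
col 1: drop X → no win
col 2: drop X → WIN!
col 3: drop X → no win
col 4: drop X → no win
col 5: drop X → no win
col 6: drop X → no win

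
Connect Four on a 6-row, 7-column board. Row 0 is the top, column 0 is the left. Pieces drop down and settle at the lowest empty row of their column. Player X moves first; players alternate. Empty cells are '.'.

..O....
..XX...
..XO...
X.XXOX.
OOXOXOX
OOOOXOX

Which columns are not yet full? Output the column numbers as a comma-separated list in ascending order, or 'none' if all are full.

col 0: top cell = '.' → open
col 1: top cell = '.' → open
col 2: top cell = 'O' → FULL
col 3: top cell = '.' → open
col 4: top cell = '.' → open
col 5: top cell = '.' → open
col 6: top cell = '.' → open

Answer: 0,1,3,4,5,6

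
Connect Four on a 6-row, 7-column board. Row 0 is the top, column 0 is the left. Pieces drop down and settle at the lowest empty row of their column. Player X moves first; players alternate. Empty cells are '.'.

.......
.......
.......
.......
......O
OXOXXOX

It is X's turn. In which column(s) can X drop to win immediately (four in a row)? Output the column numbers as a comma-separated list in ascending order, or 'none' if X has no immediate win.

col 0: drop X → no win
col 1: drop X → no win
col 2: drop X → no win
col 3: drop X → no win
col 4: drop X → no win
col 5: drop X → no win
col 6: drop X → no win

Answer: none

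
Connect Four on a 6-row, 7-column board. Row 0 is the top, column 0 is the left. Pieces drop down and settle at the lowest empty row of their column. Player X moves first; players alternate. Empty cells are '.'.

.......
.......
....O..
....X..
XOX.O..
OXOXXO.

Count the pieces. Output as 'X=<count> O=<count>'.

X=6 O=6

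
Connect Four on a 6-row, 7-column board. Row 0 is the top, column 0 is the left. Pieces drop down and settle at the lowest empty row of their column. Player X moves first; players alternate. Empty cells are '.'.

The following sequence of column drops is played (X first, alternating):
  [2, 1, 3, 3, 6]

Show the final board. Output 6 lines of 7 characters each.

Answer: .......
.......
.......
.......
...O...
.OXX..X

Derivation:
Move 1: X drops in col 2, lands at row 5
Move 2: O drops in col 1, lands at row 5
Move 3: X drops in col 3, lands at row 5
Move 4: O drops in col 3, lands at row 4
Move 5: X drops in col 6, lands at row 5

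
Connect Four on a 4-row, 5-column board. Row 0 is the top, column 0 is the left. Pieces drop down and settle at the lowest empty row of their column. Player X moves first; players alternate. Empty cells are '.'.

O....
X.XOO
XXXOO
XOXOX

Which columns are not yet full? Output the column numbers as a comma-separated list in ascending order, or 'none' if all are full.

Answer: 1,2,3,4

Derivation:
col 0: top cell = 'O' → FULL
col 1: top cell = '.' → open
col 2: top cell = '.' → open
col 3: top cell = '.' → open
col 4: top cell = '.' → open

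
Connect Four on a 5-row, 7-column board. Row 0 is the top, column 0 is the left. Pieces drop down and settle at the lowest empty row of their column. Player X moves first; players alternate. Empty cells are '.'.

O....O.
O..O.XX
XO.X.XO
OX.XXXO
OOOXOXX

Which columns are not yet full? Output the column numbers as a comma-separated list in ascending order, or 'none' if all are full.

col 0: top cell = 'O' → FULL
col 1: top cell = '.' → open
col 2: top cell = '.' → open
col 3: top cell = '.' → open
col 4: top cell = '.' → open
col 5: top cell = 'O' → FULL
col 6: top cell = '.' → open

Answer: 1,2,3,4,6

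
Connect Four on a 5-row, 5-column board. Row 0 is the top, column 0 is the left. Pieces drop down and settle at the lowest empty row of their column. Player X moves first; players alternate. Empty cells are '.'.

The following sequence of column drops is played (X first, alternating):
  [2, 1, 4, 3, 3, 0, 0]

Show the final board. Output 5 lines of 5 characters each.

Answer: .....
.....
.....
X..X.
OOXOX

Derivation:
Move 1: X drops in col 2, lands at row 4
Move 2: O drops in col 1, lands at row 4
Move 3: X drops in col 4, lands at row 4
Move 4: O drops in col 3, lands at row 4
Move 5: X drops in col 3, lands at row 3
Move 6: O drops in col 0, lands at row 4
Move 7: X drops in col 0, lands at row 3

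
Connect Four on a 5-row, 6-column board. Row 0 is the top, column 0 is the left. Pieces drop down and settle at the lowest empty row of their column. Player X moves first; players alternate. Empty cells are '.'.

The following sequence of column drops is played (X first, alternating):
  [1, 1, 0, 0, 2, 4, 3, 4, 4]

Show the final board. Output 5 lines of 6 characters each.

Move 1: X drops in col 1, lands at row 4
Move 2: O drops in col 1, lands at row 3
Move 3: X drops in col 0, lands at row 4
Move 4: O drops in col 0, lands at row 3
Move 5: X drops in col 2, lands at row 4
Move 6: O drops in col 4, lands at row 4
Move 7: X drops in col 3, lands at row 4
Move 8: O drops in col 4, lands at row 3
Move 9: X drops in col 4, lands at row 2

Answer: ......
......
....X.
OO..O.
XXXXO.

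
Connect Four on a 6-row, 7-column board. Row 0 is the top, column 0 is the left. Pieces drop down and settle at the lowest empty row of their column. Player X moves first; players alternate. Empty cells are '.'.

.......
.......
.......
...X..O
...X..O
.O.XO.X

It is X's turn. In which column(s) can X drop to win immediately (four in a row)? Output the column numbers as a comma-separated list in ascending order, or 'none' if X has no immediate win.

Answer: 3

Derivation:
col 0: drop X → no win
col 1: drop X → no win
col 2: drop X → no win
col 3: drop X → WIN!
col 4: drop X → no win
col 5: drop X → no win
col 6: drop X → no win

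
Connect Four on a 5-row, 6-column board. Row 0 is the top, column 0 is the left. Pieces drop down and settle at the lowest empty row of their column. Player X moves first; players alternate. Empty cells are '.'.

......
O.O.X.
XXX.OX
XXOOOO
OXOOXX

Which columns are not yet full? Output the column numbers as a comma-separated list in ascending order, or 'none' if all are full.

Answer: 0,1,2,3,4,5

Derivation:
col 0: top cell = '.' → open
col 1: top cell = '.' → open
col 2: top cell = '.' → open
col 3: top cell = '.' → open
col 4: top cell = '.' → open
col 5: top cell = '.' → open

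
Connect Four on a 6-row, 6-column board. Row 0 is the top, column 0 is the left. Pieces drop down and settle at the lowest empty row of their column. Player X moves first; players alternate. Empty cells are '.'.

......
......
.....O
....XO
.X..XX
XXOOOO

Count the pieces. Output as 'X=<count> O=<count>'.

X=6 O=6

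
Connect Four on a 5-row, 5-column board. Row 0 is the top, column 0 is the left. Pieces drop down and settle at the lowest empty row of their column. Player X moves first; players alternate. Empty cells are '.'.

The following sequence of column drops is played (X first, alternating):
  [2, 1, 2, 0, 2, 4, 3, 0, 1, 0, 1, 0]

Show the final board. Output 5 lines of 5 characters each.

Move 1: X drops in col 2, lands at row 4
Move 2: O drops in col 1, lands at row 4
Move 3: X drops in col 2, lands at row 3
Move 4: O drops in col 0, lands at row 4
Move 5: X drops in col 2, lands at row 2
Move 6: O drops in col 4, lands at row 4
Move 7: X drops in col 3, lands at row 4
Move 8: O drops in col 0, lands at row 3
Move 9: X drops in col 1, lands at row 3
Move 10: O drops in col 0, lands at row 2
Move 11: X drops in col 1, lands at row 2
Move 12: O drops in col 0, lands at row 1

Answer: .....
O....
OXX..
OXX..
OOXXO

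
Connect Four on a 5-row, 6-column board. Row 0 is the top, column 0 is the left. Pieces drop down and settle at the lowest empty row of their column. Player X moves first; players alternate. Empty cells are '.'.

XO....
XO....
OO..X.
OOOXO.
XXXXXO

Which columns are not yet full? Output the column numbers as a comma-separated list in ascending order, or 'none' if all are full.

Answer: 2,3,4,5

Derivation:
col 0: top cell = 'X' → FULL
col 1: top cell = 'O' → FULL
col 2: top cell = '.' → open
col 3: top cell = '.' → open
col 4: top cell = '.' → open
col 5: top cell = '.' → open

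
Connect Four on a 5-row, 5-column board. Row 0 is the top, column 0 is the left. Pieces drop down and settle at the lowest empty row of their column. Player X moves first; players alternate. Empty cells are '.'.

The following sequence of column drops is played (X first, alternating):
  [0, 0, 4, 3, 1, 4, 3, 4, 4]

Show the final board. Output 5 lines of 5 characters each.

Move 1: X drops in col 0, lands at row 4
Move 2: O drops in col 0, lands at row 3
Move 3: X drops in col 4, lands at row 4
Move 4: O drops in col 3, lands at row 4
Move 5: X drops in col 1, lands at row 4
Move 6: O drops in col 4, lands at row 3
Move 7: X drops in col 3, lands at row 3
Move 8: O drops in col 4, lands at row 2
Move 9: X drops in col 4, lands at row 1

Answer: .....
....X
....O
O..XO
XX.OX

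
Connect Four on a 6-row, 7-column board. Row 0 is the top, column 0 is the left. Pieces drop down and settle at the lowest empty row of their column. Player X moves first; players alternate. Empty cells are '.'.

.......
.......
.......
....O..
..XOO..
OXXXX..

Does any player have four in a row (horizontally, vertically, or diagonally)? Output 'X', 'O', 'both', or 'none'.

X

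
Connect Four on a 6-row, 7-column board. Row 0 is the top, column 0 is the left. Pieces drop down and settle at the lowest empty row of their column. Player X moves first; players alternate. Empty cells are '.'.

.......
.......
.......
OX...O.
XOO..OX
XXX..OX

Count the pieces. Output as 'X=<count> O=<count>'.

X=7 O=6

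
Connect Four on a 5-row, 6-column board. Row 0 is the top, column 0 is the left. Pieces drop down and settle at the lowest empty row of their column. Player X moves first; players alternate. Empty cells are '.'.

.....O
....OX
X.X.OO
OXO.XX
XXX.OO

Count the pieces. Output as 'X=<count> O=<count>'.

X=9 O=8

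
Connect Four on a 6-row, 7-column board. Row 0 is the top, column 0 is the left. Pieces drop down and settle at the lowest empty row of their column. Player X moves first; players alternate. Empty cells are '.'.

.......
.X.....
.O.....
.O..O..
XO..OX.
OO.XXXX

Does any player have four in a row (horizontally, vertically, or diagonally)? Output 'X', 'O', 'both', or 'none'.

both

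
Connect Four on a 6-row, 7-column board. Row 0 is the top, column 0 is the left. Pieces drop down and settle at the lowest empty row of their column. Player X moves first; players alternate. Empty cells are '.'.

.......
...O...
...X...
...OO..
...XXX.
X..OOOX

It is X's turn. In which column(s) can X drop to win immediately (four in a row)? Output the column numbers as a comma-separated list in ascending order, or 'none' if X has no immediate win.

col 0: drop X → no win
col 1: drop X → no win
col 2: drop X → no win
col 3: drop X → no win
col 4: drop X → no win
col 5: drop X → no win
col 6: drop X → WIN!

Answer: 6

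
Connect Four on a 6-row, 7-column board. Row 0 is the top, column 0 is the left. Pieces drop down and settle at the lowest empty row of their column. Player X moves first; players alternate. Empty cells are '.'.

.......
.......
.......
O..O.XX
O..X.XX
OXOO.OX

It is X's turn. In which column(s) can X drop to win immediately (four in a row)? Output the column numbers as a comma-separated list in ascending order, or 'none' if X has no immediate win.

col 0: drop X → no win
col 1: drop X → no win
col 2: drop X → no win
col 3: drop X → no win
col 4: drop X → no win
col 5: drop X → no win
col 6: drop X → WIN!

Answer: 6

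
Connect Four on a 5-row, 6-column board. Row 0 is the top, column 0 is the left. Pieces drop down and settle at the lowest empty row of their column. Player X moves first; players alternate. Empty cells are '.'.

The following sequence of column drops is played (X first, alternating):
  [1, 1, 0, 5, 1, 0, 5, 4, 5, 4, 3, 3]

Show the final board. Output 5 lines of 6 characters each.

Answer: ......
......
.X...X
OO.OOX
XX.XOO

Derivation:
Move 1: X drops in col 1, lands at row 4
Move 2: O drops in col 1, lands at row 3
Move 3: X drops in col 0, lands at row 4
Move 4: O drops in col 5, lands at row 4
Move 5: X drops in col 1, lands at row 2
Move 6: O drops in col 0, lands at row 3
Move 7: X drops in col 5, lands at row 3
Move 8: O drops in col 4, lands at row 4
Move 9: X drops in col 5, lands at row 2
Move 10: O drops in col 4, lands at row 3
Move 11: X drops in col 3, lands at row 4
Move 12: O drops in col 3, lands at row 3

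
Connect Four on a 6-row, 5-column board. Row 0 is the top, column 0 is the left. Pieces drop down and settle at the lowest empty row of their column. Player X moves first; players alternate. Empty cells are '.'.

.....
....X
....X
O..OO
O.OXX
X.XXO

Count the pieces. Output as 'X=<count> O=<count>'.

X=7 O=6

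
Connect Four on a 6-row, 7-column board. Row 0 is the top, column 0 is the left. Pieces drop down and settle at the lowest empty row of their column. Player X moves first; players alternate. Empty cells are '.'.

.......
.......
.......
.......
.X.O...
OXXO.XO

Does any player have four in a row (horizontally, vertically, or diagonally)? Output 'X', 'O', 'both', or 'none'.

none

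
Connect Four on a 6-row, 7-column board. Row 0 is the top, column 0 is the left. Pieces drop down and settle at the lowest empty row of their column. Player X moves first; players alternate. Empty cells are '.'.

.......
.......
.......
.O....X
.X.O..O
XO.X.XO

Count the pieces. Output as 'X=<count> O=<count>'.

X=5 O=5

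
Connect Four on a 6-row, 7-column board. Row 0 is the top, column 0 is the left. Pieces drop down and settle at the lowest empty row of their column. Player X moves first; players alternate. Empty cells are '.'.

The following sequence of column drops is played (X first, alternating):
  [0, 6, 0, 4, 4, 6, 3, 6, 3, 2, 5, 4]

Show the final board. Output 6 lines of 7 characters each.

Answer: .......
.......
.......
....O.O
X..XX.O
X.OXOXO

Derivation:
Move 1: X drops in col 0, lands at row 5
Move 2: O drops in col 6, lands at row 5
Move 3: X drops in col 0, lands at row 4
Move 4: O drops in col 4, lands at row 5
Move 5: X drops in col 4, lands at row 4
Move 6: O drops in col 6, lands at row 4
Move 7: X drops in col 3, lands at row 5
Move 8: O drops in col 6, lands at row 3
Move 9: X drops in col 3, lands at row 4
Move 10: O drops in col 2, lands at row 5
Move 11: X drops in col 5, lands at row 5
Move 12: O drops in col 4, lands at row 3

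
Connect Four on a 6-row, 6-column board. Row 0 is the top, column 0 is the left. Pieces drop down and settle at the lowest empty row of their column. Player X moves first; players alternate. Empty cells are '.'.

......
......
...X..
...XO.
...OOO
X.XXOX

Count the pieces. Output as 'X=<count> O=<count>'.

X=6 O=5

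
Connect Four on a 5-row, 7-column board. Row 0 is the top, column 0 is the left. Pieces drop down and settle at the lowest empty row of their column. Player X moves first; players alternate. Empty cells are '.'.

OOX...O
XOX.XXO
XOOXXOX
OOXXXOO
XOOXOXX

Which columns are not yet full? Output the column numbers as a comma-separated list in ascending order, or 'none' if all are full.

col 0: top cell = 'O' → FULL
col 1: top cell = 'O' → FULL
col 2: top cell = 'X' → FULL
col 3: top cell = '.' → open
col 4: top cell = '.' → open
col 5: top cell = '.' → open
col 6: top cell = 'O' → FULL

Answer: 3,4,5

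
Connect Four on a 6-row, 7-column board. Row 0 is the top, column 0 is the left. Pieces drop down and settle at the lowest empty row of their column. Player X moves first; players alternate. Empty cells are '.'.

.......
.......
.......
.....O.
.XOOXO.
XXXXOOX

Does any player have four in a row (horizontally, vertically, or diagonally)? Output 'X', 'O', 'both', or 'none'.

X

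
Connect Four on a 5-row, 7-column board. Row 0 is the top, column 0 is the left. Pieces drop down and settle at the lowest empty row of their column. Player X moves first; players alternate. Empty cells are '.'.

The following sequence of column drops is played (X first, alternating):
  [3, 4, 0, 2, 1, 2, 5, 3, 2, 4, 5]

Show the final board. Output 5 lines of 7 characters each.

Move 1: X drops in col 3, lands at row 4
Move 2: O drops in col 4, lands at row 4
Move 3: X drops in col 0, lands at row 4
Move 4: O drops in col 2, lands at row 4
Move 5: X drops in col 1, lands at row 4
Move 6: O drops in col 2, lands at row 3
Move 7: X drops in col 5, lands at row 4
Move 8: O drops in col 3, lands at row 3
Move 9: X drops in col 2, lands at row 2
Move 10: O drops in col 4, lands at row 3
Move 11: X drops in col 5, lands at row 3

Answer: .......
.......
..X....
..OOOX.
XXOXOX.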